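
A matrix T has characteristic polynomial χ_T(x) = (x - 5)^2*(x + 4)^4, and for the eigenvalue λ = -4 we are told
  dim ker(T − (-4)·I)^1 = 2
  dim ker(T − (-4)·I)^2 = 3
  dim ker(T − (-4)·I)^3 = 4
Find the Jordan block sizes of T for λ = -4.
Block sizes for λ = -4: [3, 1]

From the dimensions of kernels of powers, the number of Jordan blocks of size at least j is d_j − d_{j−1} where d_j = dim ker(N^j) (with d_0 = 0). Computing the differences gives [2, 1, 1].
The number of blocks of size exactly k is (#blocks of size ≥ k) − (#blocks of size ≥ k + 1), so the partition is: 1 block(s) of size 1, 1 block(s) of size 3.
In nonincreasing order the block sizes are [3, 1].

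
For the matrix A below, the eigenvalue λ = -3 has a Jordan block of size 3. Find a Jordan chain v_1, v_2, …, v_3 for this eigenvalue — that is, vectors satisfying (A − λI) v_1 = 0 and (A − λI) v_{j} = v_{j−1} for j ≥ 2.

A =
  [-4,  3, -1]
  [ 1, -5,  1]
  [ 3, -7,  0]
A Jordan chain for λ = -3 of length 3:
v_1 = (1, 0, -1)ᵀ
v_2 = (-1, 1, 3)ᵀ
v_3 = (1, 0, 0)ᵀ

Let N = A − (-3)·I. We want v_3 with N^3 v_3 = 0 but N^2 v_3 ≠ 0; then v_{j-1} := N · v_j for j = 3, …, 2.

Pick v_3 = (1, 0, 0)ᵀ.
Then v_2 = N · v_3 = (-1, 1, 3)ᵀ.
Then v_1 = N · v_2 = (1, 0, -1)ᵀ.

Sanity check: (A − (-3)·I) v_1 = (0, 0, 0)ᵀ = 0. ✓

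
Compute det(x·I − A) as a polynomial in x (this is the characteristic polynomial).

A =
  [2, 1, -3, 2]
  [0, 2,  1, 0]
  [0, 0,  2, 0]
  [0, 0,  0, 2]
x^4 - 8*x^3 + 24*x^2 - 32*x + 16

Expanding det(x·I − A) (e.g. by cofactor expansion or by noting that A is similar to its Jordan form J, which has the same characteristic polynomial as A) gives
  χ_A(x) = x^4 - 8*x^3 + 24*x^2 - 32*x + 16
which factors as (x - 2)^4. The eigenvalues (with algebraic multiplicities) are λ = 2 with multiplicity 4.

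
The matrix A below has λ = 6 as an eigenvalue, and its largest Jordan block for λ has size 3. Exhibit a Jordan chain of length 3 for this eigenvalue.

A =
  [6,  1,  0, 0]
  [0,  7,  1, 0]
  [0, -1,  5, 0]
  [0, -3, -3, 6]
A Jordan chain for λ = 6 of length 3:
v_1 = (1, 0, 0, 0)ᵀ
v_2 = (1, 1, -1, -3)ᵀ
v_3 = (0, 1, 0, 0)ᵀ

Let N = A − (6)·I. We want v_3 with N^3 v_3 = 0 but N^2 v_3 ≠ 0; then v_{j-1} := N · v_j for j = 3, …, 2.

Pick v_3 = (0, 1, 0, 0)ᵀ.
Then v_2 = N · v_3 = (1, 1, -1, -3)ᵀ.
Then v_1 = N · v_2 = (1, 0, 0, 0)ᵀ.

Sanity check: (A − (6)·I) v_1 = (0, 0, 0, 0)ᵀ = 0. ✓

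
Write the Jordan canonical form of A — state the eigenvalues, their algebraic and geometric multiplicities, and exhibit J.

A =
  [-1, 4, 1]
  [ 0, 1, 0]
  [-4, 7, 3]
J_3(1)

The characteristic polynomial is
  det(x·I − A) = x^3 - 3*x^2 + 3*x - 1 = (x - 1)^3

Eigenvalues and multiplicities (the geometric multiplicity of λ is n − rank(A − λI), which equals the number of Jordan blocks for λ):
  λ = 1: algebraic multiplicity = 3, geometric multiplicity = 1

Determining the block sizes for each eigenvalue:
  λ = 1: one block (gm = 1), so the single block has size am = 3 → block sizes [3]

Assembling the blocks gives a Jordan form
J =
  [1, 1, 0]
  [0, 1, 1]
  [0, 0, 1]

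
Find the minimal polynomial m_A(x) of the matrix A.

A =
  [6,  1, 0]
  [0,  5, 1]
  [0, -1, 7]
x^3 - 18*x^2 + 108*x - 216

The characteristic polynomial is χ_A(x) = (x - 6)^3, so the eigenvalues are known. The minimal polynomial is
  m_A(x) = Π_λ (x − λ)^{k_λ}
where k_λ is the size of the *largest* Jordan block for λ (equivalently, the smallest k with (A − λI)^k v = 0 for every generalised eigenvector v of λ).

  λ = 6: largest Jordan block has size 3, contributing (x − 6)^3

So m_A(x) = (x - 6)^3 = x^3 - 18*x^2 + 108*x - 216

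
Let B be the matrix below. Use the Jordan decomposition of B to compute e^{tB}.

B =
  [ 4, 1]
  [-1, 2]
e^{tB} =
  [t*exp(3*t) + exp(3*t), t*exp(3*t)]
  [-t*exp(3*t), -t*exp(3*t) + exp(3*t)]

Strategy: write B = P · J · P⁻¹ where J is a Jordan canonical form, so e^{tB} = P · e^{tJ} · P⁻¹, and e^{tJ} can be computed block-by-block.

B has Jordan form
J =
  [3, 1]
  [0, 3]
(up to reordering of blocks).

Per-block formulas:
  For a 2×2 Jordan block J_2(3): exp(t · J_2(3)) = e^(3t)·(I + t·N), where N is the 2×2 nilpotent shift.

After assembling e^{tJ} and conjugating by P, we get:

e^{tB} =
  [t*exp(3*t) + exp(3*t), t*exp(3*t)]
  [-t*exp(3*t), -t*exp(3*t) + exp(3*t)]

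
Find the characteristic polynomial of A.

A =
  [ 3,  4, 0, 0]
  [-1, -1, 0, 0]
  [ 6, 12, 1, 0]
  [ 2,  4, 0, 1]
x^4 - 4*x^3 + 6*x^2 - 4*x + 1

Expanding det(x·I − A) (e.g. by cofactor expansion or by noting that A is similar to its Jordan form J, which has the same characteristic polynomial as A) gives
  χ_A(x) = x^4 - 4*x^3 + 6*x^2 - 4*x + 1
which factors as (x - 1)^4. The eigenvalues (with algebraic multiplicities) are λ = 1 with multiplicity 4.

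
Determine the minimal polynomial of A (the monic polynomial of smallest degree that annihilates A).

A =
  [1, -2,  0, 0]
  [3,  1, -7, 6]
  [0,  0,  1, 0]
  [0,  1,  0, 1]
x^3 - 3*x^2 + 3*x - 1

The characteristic polynomial is χ_A(x) = (x - 1)^4, so the eigenvalues are known. The minimal polynomial is
  m_A(x) = Π_λ (x − λ)^{k_λ}
where k_λ is the size of the *largest* Jordan block for λ (equivalently, the smallest k with (A − λI)^k v = 0 for every generalised eigenvector v of λ).

  λ = 1: largest Jordan block has size 3, contributing (x − 1)^3

So m_A(x) = (x - 1)^3 = x^3 - 3*x^2 + 3*x - 1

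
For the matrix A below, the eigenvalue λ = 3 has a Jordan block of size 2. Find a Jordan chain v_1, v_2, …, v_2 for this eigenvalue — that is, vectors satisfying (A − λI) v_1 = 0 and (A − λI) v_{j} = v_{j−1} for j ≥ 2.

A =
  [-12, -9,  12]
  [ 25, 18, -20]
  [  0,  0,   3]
A Jordan chain for λ = 3 of length 2:
v_1 = (-15, 25, 0)ᵀ
v_2 = (1, 0, 0)ᵀ

Let N = A − (3)·I. We want v_2 with N^2 v_2 = 0 but N^1 v_2 ≠ 0; then v_{j-1} := N · v_j for j = 2, …, 2.

Pick v_2 = (1, 0, 0)ᵀ.
Then v_1 = N · v_2 = (-15, 25, 0)ᵀ.

Sanity check: (A − (3)·I) v_1 = (0, 0, 0)ᵀ = 0. ✓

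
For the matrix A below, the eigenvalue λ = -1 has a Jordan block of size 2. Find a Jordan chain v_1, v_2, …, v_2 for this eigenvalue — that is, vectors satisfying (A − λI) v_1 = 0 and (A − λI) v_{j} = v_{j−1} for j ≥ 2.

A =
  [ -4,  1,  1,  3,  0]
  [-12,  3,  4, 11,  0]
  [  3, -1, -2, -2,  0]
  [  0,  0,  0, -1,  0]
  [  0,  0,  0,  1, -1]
A Jordan chain for λ = -1 of length 2:
v_1 = (-3, -12, 3, 0, 0)ᵀ
v_2 = (1, 0, 0, 0, 0)ᵀ

Let N = A − (-1)·I. We want v_2 with N^2 v_2 = 0 but N^1 v_2 ≠ 0; then v_{j-1} := N · v_j for j = 2, …, 2.

Pick v_2 = (1, 0, 0, 0, 0)ᵀ.
Then v_1 = N · v_2 = (-3, -12, 3, 0, 0)ᵀ.

Sanity check: (A − (-1)·I) v_1 = (0, 0, 0, 0, 0)ᵀ = 0. ✓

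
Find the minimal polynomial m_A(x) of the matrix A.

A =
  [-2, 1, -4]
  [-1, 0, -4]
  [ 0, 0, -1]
x^2 + 2*x + 1

The characteristic polynomial is χ_A(x) = (x + 1)^3, so the eigenvalues are known. The minimal polynomial is
  m_A(x) = Π_λ (x − λ)^{k_λ}
where k_λ is the size of the *largest* Jordan block for λ (equivalently, the smallest k with (A − λI)^k v = 0 for every generalised eigenvector v of λ).

  λ = -1: largest Jordan block has size 2, contributing (x + 1)^2

So m_A(x) = (x + 1)^2 = x^2 + 2*x + 1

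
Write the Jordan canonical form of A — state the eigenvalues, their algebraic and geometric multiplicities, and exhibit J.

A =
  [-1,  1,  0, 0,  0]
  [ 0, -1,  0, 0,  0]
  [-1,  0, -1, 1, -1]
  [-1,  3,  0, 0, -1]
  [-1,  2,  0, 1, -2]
J_2(-1) ⊕ J_2(-1) ⊕ J_1(-1)

The characteristic polynomial is
  det(x·I − A) = x^5 + 5*x^4 + 10*x^3 + 10*x^2 + 5*x + 1 = (x + 1)^5

Eigenvalues and multiplicities (the geometric multiplicity of λ is n − rank(A − λI), which equals the number of Jordan blocks for λ):
  λ = -1: algebraic multiplicity = 5, geometric multiplicity = 3

Determining the block sizes for each eigenvalue:
  λ = -1: with am = 5 and gm = 3, the partition is not yet determined (e.g. several partitions of 5 into 3 parts exist). Let N = A − (-1)·I. Computing rank(N^1) = 2, rank(N^2) = 0; the number of blocks of size ≥ j is rank(N^{j−1}) − rank(N^j), giving [3, 2]. So we have 2 block(s) of size 2, 1 block(s) of size 1 → block sizes [2, 2, 1]

Assembling the blocks gives a Jordan form
J =
  [-1,  1,  0,  0,  0]
  [ 0, -1,  0,  0,  0]
  [ 0,  0, -1,  1,  0]
  [ 0,  0,  0, -1,  0]
  [ 0,  0,  0,  0, -1]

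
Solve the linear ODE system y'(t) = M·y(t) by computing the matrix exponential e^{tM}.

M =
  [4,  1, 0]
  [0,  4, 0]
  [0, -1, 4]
e^{tM} =
  [exp(4*t), t*exp(4*t), 0]
  [0, exp(4*t), 0]
  [0, -t*exp(4*t), exp(4*t)]

Strategy: write M = P · J · P⁻¹ where J is a Jordan canonical form, so e^{tM} = P · e^{tJ} · P⁻¹, and e^{tJ} can be computed block-by-block.

M has Jordan form
J =
  [4, 1, 0]
  [0, 4, 0]
  [0, 0, 4]
(up to reordering of blocks).

Per-block formulas:
  For a 2×2 Jordan block J_2(4): exp(t · J_2(4)) = e^(4t)·(I + t·N), where N is the 2×2 nilpotent shift.
  For a 1×1 block at λ = 4: exp(t · [4]) = [e^(4t)].

After assembling e^{tJ} and conjugating by P, we get:

e^{tM} =
  [exp(4*t), t*exp(4*t), 0]
  [0, exp(4*t), 0]
  [0, -t*exp(4*t), exp(4*t)]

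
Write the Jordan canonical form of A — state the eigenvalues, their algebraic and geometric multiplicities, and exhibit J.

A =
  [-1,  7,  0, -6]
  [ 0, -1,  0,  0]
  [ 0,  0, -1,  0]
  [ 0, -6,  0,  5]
J_2(-1) ⊕ J_1(-1) ⊕ J_1(5)

The characteristic polynomial is
  det(x·I − A) = x^4 - 2*x^3 - 12*x^2 - 14*x - 5 = (x - 5)*(x + 1)^3

Eigenvalues and multiplicities (the geometric multiplicity of λ is n − rank(A − λI), which equals the number of Jordan blocks for λ):
  λ = -1: algebraic multiplicity = 3, geometric multiplicity = 2
  λ = 5: algebraic multiplicity = 1, geometric multiplicity = 1

Determining the block sizes for each eigenvalue:
  λ = -1: 2 blocks summing to 3 forces exactly one block of size 2 and the rest size 1 → block sizes [2, 1]
  λ = 5: one block (gm = 1), so the single block has size am = 1 → block sizes [1]

Assembling the blocks gives a Jordan form
J =
  [-1,  1,  0, 0]
  [ 0, -1,  0, 0]
  [ 0,  0, -1, 0]
  [ 0,  0,  0, 5]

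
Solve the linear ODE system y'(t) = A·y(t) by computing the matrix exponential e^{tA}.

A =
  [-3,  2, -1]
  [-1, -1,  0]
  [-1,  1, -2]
e^{tA} =
  [-t*exp(-2*t) + exp(-2*t), -t^2*exp(-2*t)/2 + 2*t*exp(-2*t), t^2*exp(-2*t)/2 - t*exp(-2*t)]
  [-t*exp(-2*t), -t^2*exp(-2*t)/2 + t*exp(-2*t) + exp(-2*t), t^2*exp(-2*t)/2]
  [-t*exp(-2*t), -t^2*exp(-2*t)/2 + t*exp(-2*t), t^2*exp(-2*t)/2 + exp(-2*t)]

Strategy: write A = P · J · P⁻¹ where J is a Jordan canonical form, so e^{tA} = P · e^{tJ} · P⁻¹, and e^{tJ} can be computed block-by-block.

A has Jordan form
J =
  [-2,  1,  0]
  [ 0, -2,  1]
  [ 0,  0, -2]
(up to reordering of blocks).

Per-block formulas:
  For a 3×3 Jordan block J_3(-2): exp(t · J_3(-2)) = e^(-2t)·(I + t·N + (t^2/2)·N^2), where N is the 3×3 nilpotent shift.

After assembling e^{tJ} and conjugating by P, we get:

e^{tA} =
  [-t*exp(-2*t) + exp(-2*t), -t^2*exp(-2*t)/2 + 2*t*exp(-2*t), t^2*exp(-2*t)/2 - t*exp(-2*t)]
  [-t*exp(-2*t), -t^2*exp(-2*t)/2 + t*exp(-2*t) + exp(-2*t), t^2*exp(-2*t)/2]
  [-t*exp(-2*t), -t^2*exp(-2*t)/2 + t*exp(-2*t), t^2*exp(-2*t)/2 + exp(-2*t)]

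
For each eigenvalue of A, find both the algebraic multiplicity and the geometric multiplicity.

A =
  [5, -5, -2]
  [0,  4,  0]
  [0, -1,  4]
λ = 4: alg = 2, geom = 1; λ = 5: alg = 1, geom = 1

Step 1 — factor the characteristic polynomial to read off the algebraic multiplicities:
  χ_A(x) = (x - 5)*(x - 4)^2

Step 2 — compute geometric multiplicities via the rank-nullity identity g(λ) = n − rank(A − λI):
  rank(A − (4)·I) = 2, so dim ker(A − (4)·I) = n − 2 = 1
  rank(A − (5)·I) = 2, so dim ker(A − (5)·I) = n − 2 = 1

Summary:
  λ = 4: algebraic multiplicity = 2, geometric multiplicity = 1
  λ = 5: algebraic multiplicity = 1, geometric multiplicity = 1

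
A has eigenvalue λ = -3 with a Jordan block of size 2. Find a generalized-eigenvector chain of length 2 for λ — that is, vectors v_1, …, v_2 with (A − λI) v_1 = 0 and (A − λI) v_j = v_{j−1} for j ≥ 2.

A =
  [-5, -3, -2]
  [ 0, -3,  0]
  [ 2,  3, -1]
A Jordan chain for λ = -3 of length 2:
v_1 = (-2, 0, 2)ᵀ
v_2 = (1, 0, 0)ᵀ

Let N = A − (-3)·I. We want v_2 with N^2 v_2 = 0 but N^1 v_2 ≠ 0; then v_{j-1} := N · v_j for j = 2, …, 2.

Pick v_2 = (1, 0, 0)ᵀ.
Then v_1 = N · v_2 = (-2, 0, 2)ᵀ.

Sanity check: (A − (-3)·I) v_1 = (0, 0, 0)ᵀ = 0. ✓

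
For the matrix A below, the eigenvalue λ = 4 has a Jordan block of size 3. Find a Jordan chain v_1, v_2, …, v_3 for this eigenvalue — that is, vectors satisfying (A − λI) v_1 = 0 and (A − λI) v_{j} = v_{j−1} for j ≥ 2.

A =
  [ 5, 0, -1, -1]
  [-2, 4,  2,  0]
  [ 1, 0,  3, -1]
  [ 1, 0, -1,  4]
A Jordan chain for λ = 4 of length 3:
v_1 = (-1, 0, -1, 0)ᵀ
v_2 = (1, -2, 1, 1)ᵀ
v_3 = (1, 0, 0, 0)ᵀ

Let N = A − (4)·I. We want v_3 with N^3 v_3 = 0 but N^2 v_3 ≠ 0; then v_{j-1} := N · v_j for j = 3, …, 2.

Pick v_3 = (1, 0, 0, 0)ᵀ.
Then v_2 = N · v_3 = (1, -2, 1, 1)ᵀ.
Then v_1 = N · v_2 = (-1, 0, -1, 0)ᵀ.

Sanity check: (A − (4)·I) v_1 = (0, 0, 0, 0)ᵀ = 0. ✓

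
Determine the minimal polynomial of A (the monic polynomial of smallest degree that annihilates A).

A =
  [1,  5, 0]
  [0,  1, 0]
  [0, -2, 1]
x^2 - 2*x + 1

The characteristic polynomial is χ_A(x) = (x - 1)^3, so the eigenvalues are known. The minimal polynomial is
  m_A(x) = Π_λ (x − λ)^{k_λ}
where k_λ is the size of the *largest* Jordan block for λ (equivalently, the smallest k with (A − λI)^k v = 0 for every generalised eigenvector v of λ).

  λ = 1: largest Jordan block has size 2, contributing (x − 1)^2

So m_A(x) = (x - 1)^2 = x^2 - 2*x + 1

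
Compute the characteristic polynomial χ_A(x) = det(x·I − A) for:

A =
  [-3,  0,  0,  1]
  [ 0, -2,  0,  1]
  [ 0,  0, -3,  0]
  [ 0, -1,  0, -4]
x^4 + 12*x^3 + 54*x^2 + 108*x + 81

Expanding det(x·I − A) (e.g. by cofactor expansion or by noting that A is similar to its Jordan form J, which has the same characteristic polynomial as A) gives
  χ_A(x) = x^4 + 12*x^3 + 54*x^2 + 108*x + 81
which factors as (x + 3)^4. The eigenvalues (with algebraic multiplicities) are λ = -3 with multiplicity 4.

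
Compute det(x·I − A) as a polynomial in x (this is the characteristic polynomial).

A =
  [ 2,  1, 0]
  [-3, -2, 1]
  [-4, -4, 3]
x^3 - 3*x^2 + 3*x - 1

Expanding det(x·I − A) (e.g. by cofactor expansion or by noting that A is similar to its Jordan form J, which has the same characteristic polynomial as A) gives
  χ_A(x) = x^3 - 3*x^2 + 3*x - 1
which factors as (x - 1)^3. The eigenvalues (with algebraic multiplicities) are λ = 1 with multiplicity 3.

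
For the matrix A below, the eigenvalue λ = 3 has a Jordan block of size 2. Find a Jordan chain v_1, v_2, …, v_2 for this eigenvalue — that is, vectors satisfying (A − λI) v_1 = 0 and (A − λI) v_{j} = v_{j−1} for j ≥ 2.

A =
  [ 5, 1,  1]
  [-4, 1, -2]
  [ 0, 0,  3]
A Jordan chain for λ = 3 of length 2:
v_1 = (2, -4, 0)ᵀ
v_2 = (1, 0, 0)ᵀ

Let N = A − (3)·I. We want v_2 with N^2 v_2 = 0 but N^1 v_2 ≠ 0; then v_{j-1} := N · v_j for j = 2, …, 2.

Pick v_2 = (1, 0, 0)ᵀ.
Then v_1 = N · v_2 = (2, -4, 0)ᵀ.

Sanity check: (A − (3)·I) v_1 = (0, 0, 0)ᵀ = 0. ✓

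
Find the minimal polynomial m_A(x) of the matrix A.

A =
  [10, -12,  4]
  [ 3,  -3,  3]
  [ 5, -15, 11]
x^2 - 12*x + 36

The characteristic polynomial is χ_A(x) = (x - 6)^3, so the eigenvalues are known. The minimal polynomial is
  m_A(x) = Π_λ (x − λ)^{k_λ}
where k_λ is the size of the *largest* Jordan block for λ (equivalently, the smallest k with (A − λI)^k v = 0 for every generalised eigenvector v of λ).

  λ = 6: largest Jordan block has size 2, contributing (x − 6)^2

So m_A(x) = (x - 6)^2 = x^2 - 12*x + 36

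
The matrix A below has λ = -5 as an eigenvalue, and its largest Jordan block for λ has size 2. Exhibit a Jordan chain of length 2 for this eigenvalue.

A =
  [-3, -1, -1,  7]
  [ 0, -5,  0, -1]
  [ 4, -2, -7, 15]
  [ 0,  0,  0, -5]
A Jordan chain for λ = -5 of length 2:
v_1 = (2, 0, 4, 0)ᵀ
v_2 = (1, 0, 0, 0)ᵀ

Let N = A − (-5)·I. We want v_2 with N^2 v_2 = 0 but N^1 v_2 ≠ 0; then v_{j-1} := N · v_j for j = 2, …, 2.

Pick v_2 = (1, 0, 0, 0)ᵀ.
Then v_1 = N · v_2 = (2, 0, 4, 0)ᵀ.

Sanity check: (A − (-5)·I) v_1 = (0, 0, 0, 0)ᵀ = 0. ✓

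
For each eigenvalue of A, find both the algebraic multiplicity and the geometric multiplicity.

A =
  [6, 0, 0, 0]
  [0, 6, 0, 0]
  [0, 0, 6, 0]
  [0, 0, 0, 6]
λ = 6: alg = 4, geom = 4

Step 1 — factor the characteristic polynomial to read off the algebraic multiplicities:
  χ_A(x) = (x - 6)^4

Step 2 — compute geometric multiplicities via the rank-nullity identity g(λ) = n − rank(A − λI):
  rank(A − (6)·I) = 0, so dim ker(A − (6)·I) = n − 0 = 4

Summary:
  λ = 6: algebraic multiplicity = 4, geometric multiplicity = 4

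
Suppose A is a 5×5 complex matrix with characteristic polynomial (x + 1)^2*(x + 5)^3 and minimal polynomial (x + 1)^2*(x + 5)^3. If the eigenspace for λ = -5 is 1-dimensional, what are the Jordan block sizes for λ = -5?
Block sizes for λ = -5: [3]

Step 1 — from the characteristic polynomial, algebraic multiplicity of λ = -5 is 3. From dim ker(A − (-5)·I) = 1, there are exactly 1 Jordan blocks for λ = -5.
Step 2 — from the minimal polynomial, the factor (x + 5)^3 tells us the largest block for λ = -5 has size 3.
Step 3 — with total size 3, 1 blocks, and largest block 3, the block sizes (in nonincreasing order) are [3].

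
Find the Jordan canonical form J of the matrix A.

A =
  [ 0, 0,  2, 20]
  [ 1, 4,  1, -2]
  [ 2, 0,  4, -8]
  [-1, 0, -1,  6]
J_1(2) ⊕ J_2(4) ⊕ J_1(4)

The characteristic polynomial is
  det(x·I − A) = x^4 - 14*x^3 + 72*x^2 - 160*x + 128 = (x - 4)^3*(x - 2)

Eigenvalues and multiplicities (the geometric multiplicity of λ is n − rank(A − λI), which equals the number of Jordan blocks for λ):
  λ = 2: algebraic multiplicity = 1, geometric multiplicity = 1
  λ = 4: algebraic multiplicity = 3, geometric multiplicity = 2

Determining the block sizes for each eigenvalue:
  λ = 2: one block (gm = 1), so the single block has size am = 1 → block sizes [1]
  λ = 4: 2 blocks summing to 3 forces exactly one block of size 2 and the rest size 1 → block sizes [2, 1]

Assembling the blocks gives a Jordan form
J =
  [2, 0, 0, 0]
  [0, 4, 1, 0]
  [0, 0, 4, 0]
  [0, 0, 0, 4]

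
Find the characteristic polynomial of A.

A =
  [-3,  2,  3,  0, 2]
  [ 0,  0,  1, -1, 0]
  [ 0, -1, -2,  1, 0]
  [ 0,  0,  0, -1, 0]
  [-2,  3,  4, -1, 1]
x^5 + 5*x^4 + 10*x^3 + 10*x^2 + 5*x + 1

Expanding det(x·I − A) (e.g. by cofactor expansion or by noting that A is similar to its Jordan form J, which has the same characteristic polynomial as A) gives
  χ_A(x) = x^5 + 5*x^4 + 10*x^3 + 10*x^2 + 5*x + 1
which factors as (x + 1)^5. The eigenvalues (with algebraic multiplicities) are λ = -1 with multiplicity 5.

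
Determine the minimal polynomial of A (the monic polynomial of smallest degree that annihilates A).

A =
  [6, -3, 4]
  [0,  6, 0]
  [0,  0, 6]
x^2 - 12*x + 36

The characteristic polynomial is χ_A(x) = (x - 6)^3, so the eigenvalues are known. The minimal polynomial is
  m_A(x) = Π_λ (x − λ)^{k_λ}
where k_λ is the size of the *largest* Jordan block for λ (equivalently, the smallest k with (A − λI)^k v = 0 for every generalised eigenvector v of λ).

  λ = 6: largest Jordan block has size 2, contributing (x − 6)^2

So m_A(x) = (x - 6)^2 = x^2 - 12*x + 36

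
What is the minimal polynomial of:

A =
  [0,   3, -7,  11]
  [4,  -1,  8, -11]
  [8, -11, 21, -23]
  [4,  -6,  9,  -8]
x^4 - 12*x^3 + 48*x^2 - 64*x

The characteristic polynomial is χ_A(x) = x*(x - 4)^3, so the eigenvalues are known. The minimal polynomial is
  m_A(x) = Π_λ (x − λ)^{k_λ}
where k_λ is the size of the *largest* Jordan block for λ (equivalently, the smallest k with (A − λI)^k v = 0 for every generalised eigenvector v of λ).

  λ = 0: largest Jordan block has size 1, contributing (x − 0)
  λ = 4: largest Jordan block has size 3, contributing (x − 4)^3

So m_A(x) = x*(x - 4)^3 = x^4 - 12*x^3 + 48*x^2 - 64*x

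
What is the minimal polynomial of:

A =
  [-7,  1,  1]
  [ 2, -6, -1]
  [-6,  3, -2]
x^2 + 10*x + 25

The characteristic polynomial is χ_A(x) = (x + 5)^3, so the eigenvalues are known. The minimal polynomial is
  m_A(x) = Π_λ (x − λ)^{k_λ}
where k_λ is the size of the *largest* Jordan block for λ (equivalently, the smallest k with (A − λI)^k v = 0 for every generalised eigenvector v of λ).

  λ = -5: largest Jordan block has size 2, contributing (x + 5)^2

So m_A(x) = (x + 5)^2 = x^2 + 10*x + 25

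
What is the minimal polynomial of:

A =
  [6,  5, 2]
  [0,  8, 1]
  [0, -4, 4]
x^3 - 18*x^2 + 108*x - 216

The characteristic polynomial is χ_A(x) = (x - 6)^3, so the eigenvalues are known. The minimal polynomial is
  m_A(x) = Π_λ (x − λ)^{k_λ}
where k_λ is the size of the *largest* Jordan block for λ (equivalently, the smallest k with (A − λI)^k v = 0 for every generalised eigenvector v of λ).

  λ = 6: largest Jordan block has size 3, contributing (x − 6)^3

So m_A(x) = (x - 6)^3 = x^3 - 18*x^2 + 108*x - 216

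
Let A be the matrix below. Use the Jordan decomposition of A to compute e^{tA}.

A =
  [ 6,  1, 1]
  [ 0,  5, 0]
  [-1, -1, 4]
e^{tA} =
  [t*exp(5*t) + exp(5*t), t*exp(5*t), t*exp(5*t)]
  [0, exp(5*t), 0]
  [-t*exp(5*t), -t*exp(5*t), -t*exp(5*t) + exp(5*t)]

Strategy: write A = P · J · P⁻¹ where J is a Jordan canonical form, so e^{tA} = P · e^{tJ} · P⁻¹, and e^{tJ} can be computed block-by-block.

A has Jordan form
J =
  [5, 1, 0]
  [0, 5, 0]
  [0, 0, 5]
(up to reordering of blocks).

Per-block formulas:
  For a 1×1 block at λ = 5: exp(t · [5]) = [e^(5t)].
  For a 2×2 Jordan block J_2(5): exp(t · J_2(5)) = e^(5t)·(I + t·N), where N is the 2×2 nilpotent shift.

After assembling e^{tJ} and conjugating by P, we get:

e^{tA} =
  [t*exp(5*t) + exp(5*t), t*exp(5*t), t*exp(5*t)]
  [0, exp(5*t), 0]
  [-t*exp(5*t), -t*exp(5*t), -t*exp(5*t) + exp(5*t)]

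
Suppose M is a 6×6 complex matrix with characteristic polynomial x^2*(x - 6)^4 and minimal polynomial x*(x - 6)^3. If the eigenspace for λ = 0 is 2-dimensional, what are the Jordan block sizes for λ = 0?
Block sizes for λ = 0: [1, 1]

Step 1 — from the characteristic polynomial, algebraic multiplicity of λ = 0 is 2. From dim ker(M − (0)·I) = 2, there are exactly 2 Jordan blocks for λ = 0.
Step 2 — from the minimal polynomial, the factor (x − 0) tells us the largest block for λ = 0 has size 1.
Step 3 — with total size 2, 2 blocks, and largest block 1, the block sizes (in nonincreasing order) are [1, 1].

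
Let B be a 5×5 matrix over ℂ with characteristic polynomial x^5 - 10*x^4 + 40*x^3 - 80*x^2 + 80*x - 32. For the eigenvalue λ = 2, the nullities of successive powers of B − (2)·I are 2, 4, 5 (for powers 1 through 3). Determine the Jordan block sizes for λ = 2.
Block sizes for λ = 2: [3, 2]

From the dimensions of kernels of powers, the number of Jordan blocks of size at least j is d_j − d_{j−1} where d_j = dim ker(N^j) (with d_0 = 0). Computing the differences gives [2, 2, 1].
The number of blocks of size exactly k is (#blocks of size ≥ k) − (#blocks of size ≥ k + 1), so the partition is: 1 block(s) of size 2, 1 block(s) of size 3.
In nonincreasing order the block sizes are [3, 2].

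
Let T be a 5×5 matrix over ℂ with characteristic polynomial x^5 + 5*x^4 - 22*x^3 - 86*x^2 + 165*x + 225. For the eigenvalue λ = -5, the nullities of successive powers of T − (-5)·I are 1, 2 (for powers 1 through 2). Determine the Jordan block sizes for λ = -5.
Block sizes for λ = -5: [2]

From the dimensions of kernels of powers, the number of Jordan blocks of size at least j is d_j − d_{j−1} where d_j = dim ker(N^j) (with d_0 = 0). Computing the differences gives [1, 1].
The number of blocks of size exactly k is (#blocks of size ≥ k) − (#blocks of size ≥ k + 1), so the partition is: 1 block(s) of size 2.
In nonincreasing order the block sizes are [2].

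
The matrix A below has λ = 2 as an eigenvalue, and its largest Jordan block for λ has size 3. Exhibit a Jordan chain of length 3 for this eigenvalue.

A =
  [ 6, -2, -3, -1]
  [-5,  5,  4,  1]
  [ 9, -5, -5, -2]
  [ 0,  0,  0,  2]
A Jordan chain for λ = 2 of length 3:
v_1 = (-1, 1, -2, 0)ᵀ
v_2 = (4, -5, 9, 0)ᵀ
v_3 = (1, 0, 0, 0)ᵀ

Let N = A − (2)·I. We want v_3 with N^3 v_3 = 0 but N^2 v_3 ≠ 0; then v_{j-1} := N · v_j for j = 3, …, 2.

Pick v_3 = (1, 0, 0, 0)ᵀ.
Then v_2 = N · v_3 = (4, -5, 9, 0)ᵀ.
Then v_1 = N · v_2 = (-1, 1, -2, 0)ᵀ.

Sanity check: (A − (2)·I) v_1 = (0, 0, 0, 0)ᵀ = 0. ✓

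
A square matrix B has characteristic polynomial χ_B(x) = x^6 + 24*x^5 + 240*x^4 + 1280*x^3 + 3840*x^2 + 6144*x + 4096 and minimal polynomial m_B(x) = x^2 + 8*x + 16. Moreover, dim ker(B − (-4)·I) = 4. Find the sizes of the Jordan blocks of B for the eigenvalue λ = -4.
Block sizes for λ = -4: [2, 2, 1, 1]

Step 1 — from the characteristic polynomial, algebraic multiplicity of λ = -4 is 6. From dim ker(B − (-4)·I) = 4, there are exactly 4 Jordan blocks for λ = -4.
Step 2 — from the minimal polynomial, the factor (x + 4)^2 tells us the largest block for λ = -4 has size 2.
Step 3 — with total size 6, 4 blocks, and largest block 2, the block sizes (in nonincreasing order) are [2, 2, 1, 1].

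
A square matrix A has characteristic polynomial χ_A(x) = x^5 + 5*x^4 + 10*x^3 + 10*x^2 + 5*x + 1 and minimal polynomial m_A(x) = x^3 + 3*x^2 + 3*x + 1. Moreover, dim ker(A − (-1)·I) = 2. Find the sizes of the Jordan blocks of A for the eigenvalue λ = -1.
Block sizes for λ = -1: [3, 2]

Step 1 — from the characteristic polynomial, algebraic multiplicity of λ = -1 is 5. From dim ker(A − (-1)·I) = 2, there are exactly 2 Jordan blocks for λ = -1.
Step 2 — from the minimal polynomial, the factor (x + 1)^3 tells us the largest block for λ = -1 has size 3.
Step 3 — with total size 5, 2 blocks, and largest block 3, the block sizes (in nonincreasing order) are [3, 2].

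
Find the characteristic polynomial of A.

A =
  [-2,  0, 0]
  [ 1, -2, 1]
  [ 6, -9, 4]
x^3 - 3*x + 2

Expanding det(x·I − A) (e.g. by cofactor expansion or by noting that A is similar to its Jordan form J, which has the same characteristic polynomial as A) gives
  χ_A(x) = x^3 - 3*x + 2
which factors as (x - 1)^2*(x + 2). The eigenvalues (with algebraic multiplicities) are λ = -2 with multiplicity 1, λ = 1 with multiplicity 2.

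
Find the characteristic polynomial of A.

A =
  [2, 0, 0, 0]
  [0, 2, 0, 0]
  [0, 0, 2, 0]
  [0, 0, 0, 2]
x^4 - 8*x^3 + 24*x^2 - 32*x + 16

Expanding det(x·I − A) (e.g. by cofactor expansion or by noting that A is similar to its Jordan form J, which has the same characteristic polynomial as A) gives
  χ_A(x) = x^4 - 8*x^3 + 24*x^2 - 32*x + 16
which factors as (x - 2)^4. The eigenvalues (with algebraic multiplicities) are λ = 2 with multiplicity 4.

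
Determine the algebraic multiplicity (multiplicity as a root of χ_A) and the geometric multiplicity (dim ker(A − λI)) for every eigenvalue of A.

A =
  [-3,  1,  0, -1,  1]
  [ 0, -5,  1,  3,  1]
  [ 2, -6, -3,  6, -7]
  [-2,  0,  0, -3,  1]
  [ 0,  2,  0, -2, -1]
λ = -3: alg = 5, geom = 2

Step 1 — factor the characteristic polynomial to read off the algebraic multiplicities:
  χ_A(x) = (x + 3)^5

Step 2 — compute geometric multiplicities via the rank-nullity identity g(λ) = n − rank(A − λI):
  rank(A − (-3)·I) = 3, so dim ker(A − (-3)·I) = n − 3 = 2

Summary:
  λ = -3: algebraic multiplicity = 5, geometric multiplicity = 2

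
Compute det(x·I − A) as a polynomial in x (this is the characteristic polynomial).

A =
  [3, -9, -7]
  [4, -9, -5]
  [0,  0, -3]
x^3 + 9*x^2 + 27*x + 27

Expanding det(x·I − A) (e.g. by cofactor expansion or by noting that A is similar to its Jordan form J, which has the same characteristic polynomial as A) gives
  χ_A(x) = x^3 + 9*x^2 + 27*x + 27
which factors as (x + 3)^3. The eigenvalues (with algebraic multiplicities) are λ = -3 with multiplicity 3.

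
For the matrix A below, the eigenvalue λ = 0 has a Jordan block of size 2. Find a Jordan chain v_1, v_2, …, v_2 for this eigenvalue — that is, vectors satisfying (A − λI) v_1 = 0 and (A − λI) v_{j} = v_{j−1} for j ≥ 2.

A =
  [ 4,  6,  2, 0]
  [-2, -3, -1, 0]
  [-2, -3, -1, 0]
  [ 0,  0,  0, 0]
A Jordan chain for λ = 0 of length 2:
v_1 = (4, -2, -2, 0)ᵀ
v_2 = (1, 0, 0, 0)ᵀ

Let N = A − (0)·I. We want v_2 with N^2 v_2 = 0 but N^1 v_2 ≠ 0; then v_{j-1} := N · v_j for j = 2, …, 2.

Pick v_2 = (1, 0, 0, 0)ᵀ.
Then v_1 = N · v_2 = (4, -2, -2, 0)ᵀ.

Sanity check: (A − (0)·I) v_1 = (0, 0, 0, 0)ᵀ = 0. ✓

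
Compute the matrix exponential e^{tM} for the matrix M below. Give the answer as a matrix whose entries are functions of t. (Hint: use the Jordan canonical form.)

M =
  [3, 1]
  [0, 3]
e^{tM} =
  [exp(3*t), t*exp(3*t)]
  [0, exp(3*t)]

Strategy: write M = P · J · P⁻¹ where J is a Jordan canonical form, so e^{tM} = P · e^{tJ} · P⁻¹, and e^{tJ} can be computed block-by-block.

M has Jordan form
J =
  [3, 1]
  [0, 3]
(up to reordering of blocks).

Per-block formulas:
  For a 2×2 Jordan block J_2(3): exp(t · J_2(3)) = e^(3t)·(I + t·N), where N is the 2×2 nilpotent shift.

After assembling e^{tJ} and conjugating by P, we get:

e^{tM} =
  [exp(3*t), t*exp(3*t)]
  [0, exp(3*t)]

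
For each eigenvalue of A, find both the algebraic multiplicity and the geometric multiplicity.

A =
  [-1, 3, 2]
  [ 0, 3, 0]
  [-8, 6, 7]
λ = 3: alg = 3, geom = 2

Step 1 — factor the characteristic polynomial to read off the algebraic multiplicities:
  χ_A(x) = (x - 3)^3

Step 2 — compute geometric multiplicities via the rank-nullity identity g(λ) = n − rank(A − λI):
  rank(A − (3)·I) = 1, so dim ker(A − (3)·I) = n − 1 = 2

Summary:
  λ = 3: algebraic multiplicity = 3, geometric multiplicity = 2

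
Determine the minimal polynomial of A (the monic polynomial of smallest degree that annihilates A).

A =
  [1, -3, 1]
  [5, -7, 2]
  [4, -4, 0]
x^3 + 6*x^2 + 12*x + 8

The characteristic polynomial is χ_A(x) = (x + 2)^3, so the eigenvalues are known. The minimal polynomial is
  m_A(x) = Π_λ (x − λ)^{k_λ}
where k_λ is the size of the *largest* Jordan block for λ (equivalently, the smallest k with (A − λI)^k v = 0 for every generalised eigenvector v of λ).

  λ = -2: largest Jordan block has size 3, contributing (x + 2)^3

So m_A(x) = (x + 2)^3 = x^3 + 6*x^2 + 12*x + 8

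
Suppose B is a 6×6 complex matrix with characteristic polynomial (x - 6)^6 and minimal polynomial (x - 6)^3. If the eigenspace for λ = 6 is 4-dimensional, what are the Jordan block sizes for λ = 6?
Block sizes for λ = 6: [3, 1, 1, 1]

Step 1 — from the characteristic polynomial, algebraic multiplicity of λ = 6 is 6. From dim ker(B − (6)·I) = 4, there are exactly 4 Jordan blocks for λ = 6.
Step 2 — from the minimal polynomial, the factor (x − 6)^3 tells us the largest block for λ = 6 has size 3.
Step 3 — with total size 6, 4 blocks, and largest block 3, the block sizes (in nonincreasing order) are [3, 1, 1, 1].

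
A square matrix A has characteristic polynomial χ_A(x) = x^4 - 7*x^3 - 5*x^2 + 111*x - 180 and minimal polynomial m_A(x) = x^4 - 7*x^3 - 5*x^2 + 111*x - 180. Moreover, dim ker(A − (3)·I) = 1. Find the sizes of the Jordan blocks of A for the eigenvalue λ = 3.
Block sizes for λ = 3: [2]

Step 1 — from the characteristic polynomial, algebraic multiplicity of λ = 3 is 2. From dim ker(A − (3)·I) = 1, there are exactly 1 Jordan blocks for λ = 3.
Step 2 — from the minimal polynomial, the factor (x − 3)^2 tells us the largest block for λ = 3 has size 2.
Step 3 — with total size 2, 1 blocks, and largest block 2, the block sizes (in nonincreasing order) are [2].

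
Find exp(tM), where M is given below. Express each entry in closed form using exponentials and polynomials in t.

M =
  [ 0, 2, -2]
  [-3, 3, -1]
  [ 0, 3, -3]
e^{tM} =
  [1 - 3*t^2, 2*t, 2*t^2 - 2*t]
  [-9*t^2/2 - 3*t, 3*t + 1, 3*t^2 - t]
  [-9*t^2/2, 3*t, 3*t^2 - 3*t + 1]

Strategy: write M = P · J · P⁻¹ where J is a Jordan canonical form, so e^{tM} = P · e^{tJ} · P⁻¹, and e^{tJ} can be computed block-by-block.

M has Jordan form
J =
  [0, 1, 0]
  [0, 0, 1]
  [0, 0, 0]
(up to reordering of blocks).

Per-block formulas:
  For a 3×3 Jordan block J_3(0): exp(t · J_3(0)) = e^(0t)·(I + t·N + (t^2/2)·N^2), where N is the 3×3 nilpotent shift.

After assembling e^{tJ} and conjugating by P, we get:

e^{tM} =
  [1 - 3*t^2, 2*t, 2*t^2 - 2*t]
  [-9*t^2/2 - 3*t, 3*t + 1, 3*t^2 - t]
  [-9*t^2/2, 3*t, 3*t^2 - 3*t + 1]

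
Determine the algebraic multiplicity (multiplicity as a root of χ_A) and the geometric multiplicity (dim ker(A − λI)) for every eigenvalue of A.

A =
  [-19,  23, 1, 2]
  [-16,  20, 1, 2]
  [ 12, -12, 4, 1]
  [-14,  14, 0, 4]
λ = -3: alg = 1, geom = 1; λ = 4: alg = 3, geom = 1

Step 1 — factor the characteristic polynomial to read off the algebraic multiplicities:
  χ_A(x) = (x - 4)^3*(x + 3)

Step 2 — compute geometric multiplicities via the rank-nullity identity g(λ) = n − rank(A − λI):
  rank(A − (-3)·I) = 3, so dim ker(A − (-3)·I) = n − 3 = 1
  rank(A − (4)·I) = 3, so dim ker(A − (4)·I) = n − 3 = 1

Summary:
  λ = -3: algebraic multiplicity = 1, geometric multiplicity = 1
  λ = 4: algebraic multiplicity = 3, geometric multiplicity = 1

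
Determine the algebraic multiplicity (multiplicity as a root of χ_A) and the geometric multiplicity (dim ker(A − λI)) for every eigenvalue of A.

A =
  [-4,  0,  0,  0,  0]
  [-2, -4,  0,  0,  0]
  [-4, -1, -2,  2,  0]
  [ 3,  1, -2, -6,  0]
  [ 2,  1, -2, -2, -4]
λ = -4: alg = 5, geom = 3

Step 1 — factor the characteristic polynomial to read off the algebraic multiplicities:
  χ_A(x) = (x + 4)^5

Step 2 — compute geometric multiplicities via the rank-nullity identity g(λ) = n − rank(A − λI):
  rank(A − (-4)·I) = 2, so dim ker(A − (-4)·I) = n − 2 = 3

Summary:
  λ = -4: algebraic multiplicity = 5, geometric multiplicity = 3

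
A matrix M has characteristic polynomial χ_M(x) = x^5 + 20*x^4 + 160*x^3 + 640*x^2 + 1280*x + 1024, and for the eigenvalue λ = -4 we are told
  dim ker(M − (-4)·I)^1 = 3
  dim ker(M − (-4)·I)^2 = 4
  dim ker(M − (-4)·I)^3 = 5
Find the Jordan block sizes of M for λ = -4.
Block sizes for λ = -4: [3, 1, 1]

From the dimensions of kernels of powers, the number of Jordan blocks of size at least j is d_j − d_{j−1} where d_j = dim ker(N^j) (with d_0 = 0). Computing the differences gives [3, 1, 1].
The number of blocks of size exactly k is (#blocks of size ≥ k) − (#blocks of size ≥ k + 1), so the partition is: 2 block(s) of size 1, 1 block(s) of size 3.
In nonincreasing order the block sizes are [3, 1, 1].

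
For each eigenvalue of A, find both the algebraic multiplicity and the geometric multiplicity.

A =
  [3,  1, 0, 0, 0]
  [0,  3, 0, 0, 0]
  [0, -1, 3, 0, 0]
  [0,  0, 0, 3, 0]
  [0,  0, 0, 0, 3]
λ = 3: alg = 5, geom = 4

Step 1 — factor the characteristic polynomial to read off the algebraic multiplicities:
  χ_A(x) = (x - 3)^5

Step 2 — compute geometric multiplicities via the rank-nullity identity g(λ) = n − rank(A − λI):
  rank(A − (3)·I) = 1, so dim ker(A − (3)·I) = n − 1 = 4

Summary:
  λ = 3: algebraic multiplicity = 5, geometric multiplicity = 4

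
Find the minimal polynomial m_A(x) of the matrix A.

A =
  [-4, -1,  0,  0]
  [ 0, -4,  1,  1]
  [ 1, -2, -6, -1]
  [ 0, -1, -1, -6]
x^3 + 15*x^2 + 75*x + 125

The characteristic polynomial is χ_A(x) = (x + 5)^4, so the eigenvalues are known. The minimal polynomial is
  m_A(x) = Π_λ (x − λ)^{k_λ}
where k_λ is the size of the *largest* Jordan block for λ (equivalently, the smallest k with (A − λI)^k v = 0 for every generalised eigenvector v of λ).

  λ = -5: largest Jordan block has size 3, contributing (x + 5)^3

So m_A(x) = (x + 5)^3 = x^3 + 15*x^2 + 75*x + 125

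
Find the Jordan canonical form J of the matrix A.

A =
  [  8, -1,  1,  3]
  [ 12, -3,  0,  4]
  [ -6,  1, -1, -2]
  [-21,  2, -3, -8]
J_2(-1) ⊕ J_2(-1)

The characteristic polynomial is
  det(x·I − A) = x^4 + 4*x^3 + 6*x^2 + 4*x + 1 = (x + 1)^4

Eigenvalues and multiplicities (the geometric multiplicity of λ is n − rank(A − λI), which equals the number of Jordan blocks for λ):
  λ = -1: algebraic multiplicity = 4, geometric multiplicity = 2

Determining the block sizes for each eigenvalue:
  λ = -1: with am = 4 and gm = 2, the partition is not yet determined (e.g. several partitions of 4 into 2 parts exist). Let N = A − (-1)·I. Computing rank(N^1) = 2, rank(N^2) = 0; the number of blocks of size ≥ j is rank(N^{j−1}) − rank(N^j), giving [2, 2]. So we have 2 block(s) of size 2 → block sizes [2, 2]

Assembling the blocks gives a Jordan form
J =
  [-1,  1,  0,  0]
  [ 0, -1,  0,  0]
  [ 0,  0, -1,  1]
  [ 0,  0,  0, -1]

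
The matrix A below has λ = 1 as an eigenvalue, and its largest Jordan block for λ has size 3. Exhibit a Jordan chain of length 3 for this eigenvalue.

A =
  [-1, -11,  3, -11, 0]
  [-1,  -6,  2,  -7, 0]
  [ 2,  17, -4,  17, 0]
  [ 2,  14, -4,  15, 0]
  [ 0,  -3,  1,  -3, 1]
A Jordan chain for λ = 1 of length 3:
v_1 = (-1, -1, 3, 2, -1)ᵀ
v_2 = (-2, -1, 2, 2, 0)ᵀ
v_3 = (1, 0, 0, 0, 0)ᵀ

Let N = A − (1)·I. We want v_3 with N^3 v_3 = 0 but N^2 v_3 ≠ 0; then v_{j-1} := N · v_j for j = 3, …, 2.

Pick v_3 = (1, 0, 0, 0, 0)ᵀ.
Then v_2 = N · v_3 = (-2, -1, 2, 2, 0)ᵀ.
Then v_1 = N · v_2 = (-1, -1, 3, 2, -1)ᵀ.

Sanity check: (A − (1)·I) v_1 = (0, 0, 0, 0, 0)ᵀ = 0. ✓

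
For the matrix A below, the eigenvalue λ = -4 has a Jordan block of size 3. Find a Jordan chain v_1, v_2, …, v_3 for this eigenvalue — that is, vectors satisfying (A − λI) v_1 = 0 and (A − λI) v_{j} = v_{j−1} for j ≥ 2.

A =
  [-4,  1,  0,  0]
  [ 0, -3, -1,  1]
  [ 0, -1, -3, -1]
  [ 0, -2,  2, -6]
A Jordan chain for λ = -4 of length 3:
v_1 = (1, 0, 0, 0)ᵀ
v_2 = (1, 1, -1, -2)ᵀ
v_3 = (0, 1, 0, 0)ᵀ

Let N = A − (-4)·I. We want v_3 with N^3 v_3 = 0 but N^2 v_3 ≠ 0; then v_{j-1} := N · v_j for j = 3, …, 2.

Pick v_3 = (0, 1, 0, 0)ᵀ.
Then v_2 = N · v_3 = (1, 1, -1, -2)ᵀ.
Then v_1 = N · v_2 = (1, 0, 0, 0)ᵀ.

Sanity check: (A − (-4)·I) v_1 = (0, 0, 0, 0)ᵀ = 0. ✓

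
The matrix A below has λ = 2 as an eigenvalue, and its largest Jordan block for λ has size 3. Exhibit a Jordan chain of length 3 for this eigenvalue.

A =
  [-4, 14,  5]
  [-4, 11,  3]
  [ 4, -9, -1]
A Jordan chain for λ = 2 of length 3:
v_1 = (-3, -2, 2)ᵀ
v_2 = (14, 9, -9)ᵀ
v_3 = (0, 1, 0)ᵀ

Let N = A − (2)·I. We want v_3 with N^3 v_3 = 0 but N^2 v_3 ≠ 0; then v_{j-1} := N · v_j for j = 3, …, 2.

Pick v_3 = (0, 1, 0)ᵀ.
Then v_2 = N · v_3 = (14, 9, -9)ᵀ.
Then v_1 = N · v_2 = (-3, -2, 2)ᵀ.

Sanity check: (A − (2)·I) v_1 = (0, 0, 0)ᵀ = 0. ✓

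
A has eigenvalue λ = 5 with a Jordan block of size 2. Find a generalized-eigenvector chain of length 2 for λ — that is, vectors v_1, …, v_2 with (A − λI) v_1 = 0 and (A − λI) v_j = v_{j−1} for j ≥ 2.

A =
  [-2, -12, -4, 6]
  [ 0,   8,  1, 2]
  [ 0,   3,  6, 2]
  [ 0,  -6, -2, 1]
A Jordan chain for λ = 5 of length 2:
v_1 = (-12, 3, 3, -6)ᵀ
v_2 = (0, 1, 0, 0)ᵀ

Let N = A − (5)·I. We want v_2 with N^2 v_2 = 0 but N^1 v_2 ≠ 0; then v_{j-1} := N · v_j for j = 2, …, 2.

Pick v_2 = (0, 1, 0, 0)ᵀ.
Then v_1 = N · v_2 = (-12, 3, 3, -6)ᵀ.

Sanity check: (A − (5)·I) v_1 = (0, 0, 0, 0)ᵀ = 0. ✓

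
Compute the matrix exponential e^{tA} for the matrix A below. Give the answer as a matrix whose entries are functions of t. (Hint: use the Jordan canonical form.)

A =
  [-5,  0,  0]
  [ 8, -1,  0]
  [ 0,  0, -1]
e^{tA} =
  [exp(-5*t), 0, 0]
  [2*exp(-t) - 2*exp(-5*t), exp(-t), 0]
  [0, 0, exp(-t)]

Strategy: write A = P · J · P⁻¹ where J is a Jordan canonical form, so e^{tA} = P · e^{tJ} · P⁻¹, and e^{tJ} can be computed block-by-block.

A has Jordan form
J =
  [-5,  0,  0]
  [ 0, -1,  0]
  [ 0,  0, -1]
(up to reordering of blocks).

Per-block formulas:
  For a 1×1 block at λ = -1: exp(t · [-1]) = [e^(-1t)].
  For a 1×1 block at λ = -5: exp(t · [-5]) = [e^(-5t)].

After assembling e^{tJ} and conjugating by P, we get:

e^{tA} =
  [exp(-5*t), 0, 0]
  [2*exp(-t) - 2*exp(-5*t), exp(-t), 0]
  [0, 0, exp(-t)]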